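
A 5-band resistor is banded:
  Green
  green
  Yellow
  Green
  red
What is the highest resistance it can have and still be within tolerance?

56508000 Ω

Green → 5 (first significant figure)
Green → 5 (second significant figure)
Yellow → 4 (third significant figure)
Green → ×10^5 multiplier
Red → ±2% tolerance
554 × 100000 = 55400000 Ω
Highest = 55400000 × (1 + 2/100) = 56508000 Ω.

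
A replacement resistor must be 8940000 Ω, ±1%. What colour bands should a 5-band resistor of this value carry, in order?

grey, white, yellow, yellow, brown

8940000 Ω = 894 × 10^4.
8 → grey
9 → white
4 → yellow
Multiplier 10^4 → yellow.
±1% tolerance → brown.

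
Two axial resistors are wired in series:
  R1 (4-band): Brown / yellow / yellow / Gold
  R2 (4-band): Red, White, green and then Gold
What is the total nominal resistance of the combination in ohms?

3040000 Ω

R1: brown, yellow → 14; yellow ×10^4 → 140000 Ω.
R2: red, white → 29; green ×10^5 → 2900000 Ω.
Series: 140000 + 2900000 = 3040000 Ω.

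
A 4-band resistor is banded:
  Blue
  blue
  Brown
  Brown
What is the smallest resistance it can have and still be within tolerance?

Blue → 6 (first significant figure)
Blue → 6 (second significant figure)
Brown → ×10 multiplier
Brown → ±1% tolerance
66 × 10 = 660 Ω
Smallest = 660 × (1 − 1/100) = 653.4 Ω.

653.4 Ω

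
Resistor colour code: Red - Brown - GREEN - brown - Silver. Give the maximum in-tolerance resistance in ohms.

Red → 2 (first significant figure)
Brown → 1 (second significant figure)
Green → 5 (third significant figure)
Brown → ×10 multiplier
Silver → ±10% tolerance
215 × 10 = 2150 Ω
Maximum = 2150 × (1 + 10/100) = 2365 Ω.

2365 Ω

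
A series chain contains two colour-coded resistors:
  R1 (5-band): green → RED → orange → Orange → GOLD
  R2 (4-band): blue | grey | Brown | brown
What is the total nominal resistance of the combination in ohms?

R1: green, red, orange → 523; orange ×10^3 → 523000 Ω.
R2: blue, grey → 68; brown ×10 → 680 Ω.
Series: 523000 + 680 = 523680 Ω.

523680 Ω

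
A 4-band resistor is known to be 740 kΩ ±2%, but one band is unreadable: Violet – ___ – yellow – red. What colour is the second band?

yellow

740000 Ω = 74 × 10^4.
The second band gives digit 4 of the significand, and 4 is yellow.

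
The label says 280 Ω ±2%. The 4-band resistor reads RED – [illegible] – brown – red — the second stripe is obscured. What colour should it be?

grey

280 Ω = 28 × 10^1.
The second band gives digit 8 of the significand, and 8 is grey.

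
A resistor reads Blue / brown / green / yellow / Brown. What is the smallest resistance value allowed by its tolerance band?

6088500 Ω

Blue → 6 (first significant figure)
Brown → 1 (second significant figure)
Green → 5 (third significant figure)
Yellow → ×10^4 multiplier
Brown → ±1% tolerance
615 × 10000 = 6150000 Ω
Smallest = 6150000 × (1 − 1/100) = 6088500 Ω.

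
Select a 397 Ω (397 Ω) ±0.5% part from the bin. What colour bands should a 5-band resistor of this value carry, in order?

orange, white, violet, black, green

397 Ω = 397 × 10^0.
3 → orange
9 → white
7 → violet
Multiplier 10^0 → black.
±0.5% tolerance → green.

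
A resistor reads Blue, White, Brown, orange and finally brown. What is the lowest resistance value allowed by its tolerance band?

684090 Ω

Blue → 6 (first significant figure)
White → 9 (second significant figure)
Brown → 1 (third significant figure)
Orange → ×10^3 multiplier
Brown → ±1% tolerance
691 × 1000 = 691000 Ω
Lowest = 691000 × (1 − 1/100) = 684090 Ω.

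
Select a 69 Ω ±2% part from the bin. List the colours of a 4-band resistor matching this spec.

69 Ω = 69 × 10^0.
6 → blue
9 → white
Multiplier 10^0 → black.
±2% tolerance → red.

blue, white, black, red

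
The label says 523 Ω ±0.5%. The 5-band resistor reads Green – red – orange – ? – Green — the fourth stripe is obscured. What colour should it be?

523 Ω = 523 × 10^0.
The fourth band is the multiplier, 10^0, which is black.

black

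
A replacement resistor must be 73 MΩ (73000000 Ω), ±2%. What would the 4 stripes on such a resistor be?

73000000 Ω = 73 × 10^6.
7 → violet
3 → orange
Multiplier 10^6 → blue.
±2% tolerance → red.

violet, orange, blue, red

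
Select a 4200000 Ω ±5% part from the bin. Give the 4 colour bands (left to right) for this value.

4200000 Ω = 42 × 10^5.
4 → yellow
2 → red
Multiplier 10^5 → green.
±5% tolerance → gold.

yellow, red, green, gold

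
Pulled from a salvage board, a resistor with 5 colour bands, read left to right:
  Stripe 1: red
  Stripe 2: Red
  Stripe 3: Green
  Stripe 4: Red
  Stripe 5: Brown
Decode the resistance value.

22500 Ω

Red → 2 (first significant figure)
Red → 2 (second significant figure)
Green → 5 (third significant figure)
Red → ×10^2 multiplier
225 × 100 = 22500 Ω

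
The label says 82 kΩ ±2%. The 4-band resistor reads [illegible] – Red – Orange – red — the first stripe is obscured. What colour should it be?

82000 Ω = 82 × 10^3.
The first band gives digit 8 of the significand, and 8 is grey.

grey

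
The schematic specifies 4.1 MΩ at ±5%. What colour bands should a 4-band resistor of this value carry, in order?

4100000 Ω = 41 × 10^5.
4 → yellow
1 → brown
Multiplier 10^5 → green.
±5% tolerance → gold.

yellow, brown, green, gold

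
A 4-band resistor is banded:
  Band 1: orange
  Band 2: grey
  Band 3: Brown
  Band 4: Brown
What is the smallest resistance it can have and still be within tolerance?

376.2 Ω

Orange → 3 (first significant figure)
Grey → 8 (second significant figure)
Brown → ×10 multiplier
Brown → ±1% tolerance
38 × 10 = 380 Ω
Smallest = 380 × (1 − 1/100) = 376.2 Ω.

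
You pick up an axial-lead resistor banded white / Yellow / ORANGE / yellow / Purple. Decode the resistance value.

9430000 Ω

White → 9 (first significant figure)
Yellow → 4 (second significant figure)
Orange → 3 (third significant figure)
Yellow → ×10^4 multiplier
943 × 10000 = 9430000 Ω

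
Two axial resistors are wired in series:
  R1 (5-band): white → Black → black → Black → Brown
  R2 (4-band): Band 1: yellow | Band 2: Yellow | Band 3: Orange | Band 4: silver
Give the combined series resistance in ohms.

44900 Ω

R1: white, black, black → 900; black ×1 → 900 Ω.
R2: yellow, yellow → 44; orange ×10^3 → 44000 Ω.
Series: 900 + 44000 = 44900 Ω.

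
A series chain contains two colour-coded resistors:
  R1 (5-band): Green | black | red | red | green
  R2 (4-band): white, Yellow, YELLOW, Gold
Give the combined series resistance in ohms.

R1: green, black, red → 502; red ×10^2 → 50200 Ω.
R2: white, yellow → 94; yellow ×10^4 → 940000 Ω.
Series: 50200 + 940000 = 990200 Ω.

990200 Ω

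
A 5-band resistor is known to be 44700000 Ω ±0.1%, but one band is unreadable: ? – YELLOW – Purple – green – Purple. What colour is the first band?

44700000 Ω = 447 × 10^5.
The first band gives digit 4 of the significand, and 4 is yellow.

yellow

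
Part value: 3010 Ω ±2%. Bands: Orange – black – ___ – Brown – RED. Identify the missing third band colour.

brown

3010 Ω = 301 × 10^1.
The third band gives digit 1 of the significand, and 1 is brown.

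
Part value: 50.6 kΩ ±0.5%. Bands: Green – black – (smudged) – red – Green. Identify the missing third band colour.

blue

50600 Ω = 506 × 10^2.
The third band gives digit 6 of the significand, and 6 is blue.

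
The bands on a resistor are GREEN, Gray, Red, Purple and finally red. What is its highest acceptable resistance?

Green → 5 (first significant figure)
Grey → 8 (second significant figure)
Red → 2 (third significant figure)
Violet → ×10^7 multiplier
Red → ±2% tolerance
582 × 10000000 = 5820000000 Ω
Highest = 5820000000 × (1 + 2/100) = 5936400000 Ω.

5936400000 Ω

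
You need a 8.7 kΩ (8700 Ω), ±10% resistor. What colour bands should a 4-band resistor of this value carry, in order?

8700 Ω = 87 × 10^2.
8 → grey
7 → violet
Multiplier 10^2 → red.
±10% tolerance → silver.

grey, violet, red, silver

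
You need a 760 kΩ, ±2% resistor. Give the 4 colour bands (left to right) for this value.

violet, blue, yellow, red

760000 Ω = 76 × 10^4.
7 → violet
6 → blue
Multiplier 10^4 → yellow.
±2% tolerance → red.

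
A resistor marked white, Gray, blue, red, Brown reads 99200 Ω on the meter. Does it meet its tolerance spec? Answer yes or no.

yes

White → 9 (first significant figure)
Grey → 8 (second significant figure)
Blue → 6 (third significant figure)
Red → ×10^2 multiplier
Brown → ±1% tolerance
986 × 100 = 98600 Ω
Allowed range: 97614 Ω to 99586 Ω.
99200 Ω lies inside that range.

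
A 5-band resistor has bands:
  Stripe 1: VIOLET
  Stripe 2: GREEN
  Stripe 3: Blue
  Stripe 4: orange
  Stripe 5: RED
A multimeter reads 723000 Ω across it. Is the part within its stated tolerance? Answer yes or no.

no

Violet → 7 (first significant figure)
Green → 5 (second significant figure)
Blue → 6 (third significant figure)
Orange → ×10^3 multiplier
Red → ±2% tolerance
756 × 1000 = 756000 Ω
Allowed range: 740880 Ω to 771120 Ω.
723000 Ω lies outside that range.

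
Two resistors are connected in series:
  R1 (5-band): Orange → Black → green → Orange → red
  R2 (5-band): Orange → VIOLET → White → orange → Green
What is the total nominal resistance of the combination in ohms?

R1: orange, black, green → 305; orange ×10^3 → 305000 Ω.
R2: orange, violet, white → 379; orange ×10^3 → 379000 Ω.
Series: 305000 + 379000 = 684000 Ω.

684000 Ω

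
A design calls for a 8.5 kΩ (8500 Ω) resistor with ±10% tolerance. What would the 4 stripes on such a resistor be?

8500 Ω = 85 × 10^2.
8 → grey
5 → green
Multiplier 10^2 → red.
±10% tolerance → silver.

grey, green, red, silver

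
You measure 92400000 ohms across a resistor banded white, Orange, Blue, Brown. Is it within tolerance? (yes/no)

White → 9 (first significant figure)
Orange → 3 (second significant figure)
Blue → ×10^6 multiplier
Brown → ±1% tolerance
93 × 1000000 = 93000000 Ω
Allowed range: 92070000 Ω to 93930000 Ω.
92400000 ohms lies inside that range.

yes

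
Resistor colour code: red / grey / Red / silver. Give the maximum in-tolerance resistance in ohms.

3080 Ω

Red → 2 (first significant figure)
Grey → 8 (second significant figure)
Red → ×10^2 multiplier
Silver → ±10% tolerance
28 × 100 = 2800 Ω
Maximum = 2800 × (1 + 10/100) = 3080 Ω.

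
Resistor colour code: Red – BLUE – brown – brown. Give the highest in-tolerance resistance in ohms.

Red → 2 (first significant figure)
Blue → 6 (second significant figure)
Brown → ×10 multiplier
Brown → ±1% tolerance
26 × 10 = 260 Ω
Highest = 260 × (1 + 1/100) = 262.6 Ω.

262.6 Ω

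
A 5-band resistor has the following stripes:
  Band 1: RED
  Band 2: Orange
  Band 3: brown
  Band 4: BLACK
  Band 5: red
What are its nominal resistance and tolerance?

Red → 2 (first significant figure)
Orange → 3 (second significant figure)
Brown → 1 (third significant figure)
Black → ×1 multiplier
Red → ±2% tolerance
231 × 1 = 231 Ω

231 Ω ±2%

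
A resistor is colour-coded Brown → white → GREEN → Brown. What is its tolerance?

The last band, brown, is the tolerance band.
Brown corresponds to ±1%.

±1%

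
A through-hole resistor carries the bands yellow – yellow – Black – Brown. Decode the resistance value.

44 Ω

Yellow → 4 (first significant figure)
Yellow → 4 (second significant figure)
Black → ×1 multiplier
44 × 1 = 44 Ω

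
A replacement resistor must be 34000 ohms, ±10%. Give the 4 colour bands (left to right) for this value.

orange, yellow, orange, silver

34000 Ω = 34 × 10^3.
3 → orange
4 → yellow
Multiplier 10^3 → orange.
±10% tolerance → silver.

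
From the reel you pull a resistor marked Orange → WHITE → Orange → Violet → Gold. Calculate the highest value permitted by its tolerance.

Orange → 3 (first significant figure)
White → 9 (second significant figure)
Orange → 3 (third significant figure)
Violet → ×10^7 multiplier
Gold → ±5% tolerance
393 × 10000000 = 3930000000 Ω
Highest = 3930000000 × (1 + 5/100) = 4126500000 Ω.

4126500000 Ω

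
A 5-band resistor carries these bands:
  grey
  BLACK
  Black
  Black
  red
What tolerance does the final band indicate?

The last band, red, is the tolerance band.
Red corresponds to ±2%.

±2%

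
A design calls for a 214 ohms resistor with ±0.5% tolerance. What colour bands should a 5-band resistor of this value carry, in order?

red, brown, yellow, black, green

214 Ω = 214 × 10^0.
2 → red
1 → brown
4 → yellow
Multiplier 10^0 → black.
±0.5% tolerance → green.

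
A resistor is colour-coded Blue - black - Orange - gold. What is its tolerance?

The last band, gold, is the tolerance band.
Gold corresponds to ±5%.

±5%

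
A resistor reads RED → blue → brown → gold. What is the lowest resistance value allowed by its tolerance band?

247 Ω

Red → 2 (first significant figure)
Blue → 6 (second significant figure)
Brown → ×10 multiplier
Gold → ±5% tolerance
26 × 10 = 260 Ω
Lowest = 260 × (1 − 5/100) = 247 Ω.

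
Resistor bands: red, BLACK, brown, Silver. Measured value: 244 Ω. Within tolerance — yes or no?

Red → 2 (first significant figure)
Black → 0 (second significant figure)
Brown → ×10 multiplier
Silver → ±10% tolerance
20 × 10 = 200 Ω
Allowed range: 180 Ω to 220 Ω.
244 Ω lies outside that range.

no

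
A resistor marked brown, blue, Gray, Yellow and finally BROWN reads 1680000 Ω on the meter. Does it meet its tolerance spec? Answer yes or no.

Brown → 1 (first significant figure)
Blue → 6 (second significant figure)
Grey → 8 (third significant figure)
Yellow → ×10^4 multiplier
Brown → ±1% tolerance
168 × 10000 = 1680000 Ω
Allowed range: 1663200 Ω to 1696800 Ω.
1680000 Ω lies inside that range.

yes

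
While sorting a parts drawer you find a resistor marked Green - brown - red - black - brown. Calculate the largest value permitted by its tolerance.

Green → 5 (first significant figure)
Brown → 1 (second significant figure)
Red → 2 (third significant figure)
Black → ×1 multiplier
Brown → ±1% tolerance
512 × 1 = 512 Ω
Largest = 512 × (1 + 1/100) = 517.12 Ω.

517.12 Ω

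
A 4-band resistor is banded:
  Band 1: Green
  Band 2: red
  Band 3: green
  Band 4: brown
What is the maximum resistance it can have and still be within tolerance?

5252000 Ω

Green → 5 (first significant figure)
Red → 2 (second significant figure)
Green → ×10^5 multiplier
Brown → ±1% tolerance
52 × 100000 = 5200000 Ω
Maximum = 5200000 × (1 + 1/100) = 5252000 Ω.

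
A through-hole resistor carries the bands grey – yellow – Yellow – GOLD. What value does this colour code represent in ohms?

840000 Ω

Grey → 8 (first significant figure)
Yellow → 4 (second significant figure)
Yellow → ×10^4 multiplier
84 × 10000 = 840000 Ω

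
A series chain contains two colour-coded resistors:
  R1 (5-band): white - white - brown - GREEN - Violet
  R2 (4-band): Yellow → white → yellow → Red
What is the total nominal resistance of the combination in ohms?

R1: white, white, brown → 991; green ×10^5 → 99100000 Ω.
R2: yellow, white → 49; yellow ×10^4 → 490000 Ω.
Series: 99100000 + 490000 = 99590000 Ω.

99590000 Ω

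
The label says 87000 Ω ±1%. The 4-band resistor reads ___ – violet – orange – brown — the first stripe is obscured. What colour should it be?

grey

87000 Ω = 87 × 10^3.
The first band gives digit 8 of the significand, and 8 is grey.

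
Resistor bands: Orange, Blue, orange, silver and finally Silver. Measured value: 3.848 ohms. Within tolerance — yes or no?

Orange → 3 (first significant figure)
Blue → 6 (second significant figure)
Orange → 3 (third significant figure)
Silver → ×0.01 multiplier
Silver → ±10% tolerance
363 × 0.01 = 3.63 Ω
Allowed range: 3.267 Ω to 3.993 Ω.
3.848 ohms lies inside that range.

yes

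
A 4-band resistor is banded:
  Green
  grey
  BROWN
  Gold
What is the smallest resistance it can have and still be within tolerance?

551 Ω

Green → 5 (first significant figure)
Grey → 8 (second significant figure)
Brown → ×10 multiplier
Gold → ±5% tolerance
58 × 10 = 580 Ω
Smallest = 580 × (1 − 5/100) = 551 Ω.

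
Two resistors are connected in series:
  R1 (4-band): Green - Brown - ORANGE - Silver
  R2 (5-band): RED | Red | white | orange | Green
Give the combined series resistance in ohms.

280000 Ω

R1: green, brown → 51; orange ×10^3 → 51000 Ω.
R2: red, red, white → 229; orange ×10^3 → 229000 Ω.
Series: 51000 + 229000 = 280000 Ω.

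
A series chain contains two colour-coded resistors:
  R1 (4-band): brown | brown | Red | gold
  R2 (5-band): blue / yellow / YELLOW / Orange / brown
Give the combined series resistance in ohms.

R1: brown, brown → 11; red ×10^2 → 1100 Ω.
R2: blue, yellow, yellow → 644; orange ×10^3 → 644000 Ω.
Series: 1100 + 644000 = 645100 Ω.

645100 Ω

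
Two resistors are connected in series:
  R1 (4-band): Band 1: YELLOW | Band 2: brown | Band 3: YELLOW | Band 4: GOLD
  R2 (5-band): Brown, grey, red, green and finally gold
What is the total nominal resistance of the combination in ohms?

18610000 Ω

R1: yellow, brown → 41; yellow ×10^4 → 410000 Ω.
R2: brown, grey, red → 182; green ×10^5 → 18200000 Ω.
Series: 410000 + 18200000 = 18610000 Ω.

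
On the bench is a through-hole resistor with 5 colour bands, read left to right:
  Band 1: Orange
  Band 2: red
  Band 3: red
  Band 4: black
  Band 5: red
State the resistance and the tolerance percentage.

322 Ω ±2%

Orange → 3 (first significant figure)
Red → 2 (second significant figure)
Red → 2 (third significant figure)
Black → ×1 multiplier
Red → ±2% tolerance
322 × 1 = 322 Ω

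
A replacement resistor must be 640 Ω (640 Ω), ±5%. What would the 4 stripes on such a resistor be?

blue, yellow, brown, gold

640 Ω = 64 × 10^1.
6 → blue
4 → yellow
Multiplier 10^1 → brown.
±5% tolerance → gold.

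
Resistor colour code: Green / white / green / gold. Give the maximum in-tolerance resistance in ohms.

6195000 Ω

Green → 5 (first significant figure)
White → 9 (second significant figure)
Green → ×10^5 multiplier
Gold → ±5% tolerance
59 × 100000 = 5900000 Ω
Maximum = 5900000 × (1 + 5/100) = 6195000 Ω.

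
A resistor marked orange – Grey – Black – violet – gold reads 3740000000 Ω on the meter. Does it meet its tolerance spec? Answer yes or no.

Orange → 3 (first significant figure)
Grey → 8 (second significant figure)
Black → 0 (third significant figure)
Violet → ×10^7 multiplier
Gold → ±5% tolerance
380 × 10000000 = 3800000000 Ω
Allowed range: 3610000000 Ω to 3990000000 Ω.
3740000000 Ω lies inside that range.

yes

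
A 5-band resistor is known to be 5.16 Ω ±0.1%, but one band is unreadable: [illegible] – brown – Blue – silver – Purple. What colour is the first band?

green

5.16 Ω = 516 × 10^-2.
The first band gives digit 5 of the significand, and 5 is green.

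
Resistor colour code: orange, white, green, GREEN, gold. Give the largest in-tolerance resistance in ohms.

41475000 Ω

Orange → 3 (first significant figure)
White → 9 (second significant figure)
Green → 5 (third significant figure)
Green → ×10^5 multiplier
Gold → ±5% tolerance
395 × 100000 = 39500000 Ω
Largest = 39500000 × (1 + 5/100) = 41475000 Ω.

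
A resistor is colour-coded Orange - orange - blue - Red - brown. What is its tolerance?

±1%

The last band, brown, is the tolerance band.
Brown corresponds to ±1%.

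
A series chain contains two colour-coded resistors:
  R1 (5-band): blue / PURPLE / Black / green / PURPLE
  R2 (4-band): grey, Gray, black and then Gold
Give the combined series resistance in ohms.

R1: blue, violet, black → 670; green ×10^5 → 67000000 Ω.
R2: grey, grey → 88; black ×1 → 88 Ω.
Series: 67000000 + 88 = 67000088 Ω.

67000088 Ω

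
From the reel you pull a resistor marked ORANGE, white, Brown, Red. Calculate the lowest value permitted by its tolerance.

382.2 Ω

Orange → 3 (first significant figure)
White → 9 (second significant figure)
Brown → ×10 multiplier
Red → ±2% tolerance
39 × 10 = 390 Ω
Lowest = 390 × (1 − 2/100) = 382.2 Ω.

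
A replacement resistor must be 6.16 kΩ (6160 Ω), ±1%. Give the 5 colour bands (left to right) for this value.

blue, brown, blue, brown, brown

6160 Ω = 616 × 10^1.
6 → blue
1 → brown
6 → blue
Multiplier 10^1 → brown.
±1% tolerance → brown.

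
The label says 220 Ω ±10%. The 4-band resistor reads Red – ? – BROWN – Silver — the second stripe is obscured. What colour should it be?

red

220 Ω = 22 × 10^1.
The second band gives digit 2 of the significand, and 2 is red.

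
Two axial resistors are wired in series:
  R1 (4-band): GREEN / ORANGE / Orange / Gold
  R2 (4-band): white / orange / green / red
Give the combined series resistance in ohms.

R1: green, orange → 53; orange ×10^3 → 53000 Ω.
R2: white, orange → 93; green ×10^5 → 9300000 Ω.
Series: 53000 + 9300000 = 9353000 Ω.

9353000 Ω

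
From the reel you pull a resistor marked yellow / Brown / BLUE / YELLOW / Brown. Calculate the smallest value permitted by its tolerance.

Yellow → 4 (first significant figure)
Brown → 1 (second significant figure)
Blue → 6 (third significant figure)
Yellow → ×10^4 multiplier
Brown → ±1% tolerance
416 × 10000 = 4160000 Ω
Smallest = 4160000 × (1 − 1/100) = 4118400 Ω.

4118400 Ω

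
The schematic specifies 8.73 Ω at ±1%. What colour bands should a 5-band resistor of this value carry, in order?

grey, violet, orange, silver, brown

8.73 Ω = 873 × 10^-2.
8 → grey
7 → violet
3 → orange
Multiplier 10^-2 → silver.
±1% tolerance → brown.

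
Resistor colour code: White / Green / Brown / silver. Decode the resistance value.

950 Ω

White → 9 (first significant figure)
Green → 5 (second significant figure)
Brown → ×10 multiplier
95 × 10 = 950 Ω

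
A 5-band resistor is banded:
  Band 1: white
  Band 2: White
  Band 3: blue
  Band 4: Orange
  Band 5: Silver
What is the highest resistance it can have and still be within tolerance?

White → 9 (first significant figure)
White → 9 (second significant figure)
Blue → 6 (third significant figure)
Orange → ×10^3 multiplier
Silver → ±10% tolerance
996 × 1000 = 996000 Ω
Highest = 996000 × (1 + 10/100) = 1095600 Ω.

1095600 Ω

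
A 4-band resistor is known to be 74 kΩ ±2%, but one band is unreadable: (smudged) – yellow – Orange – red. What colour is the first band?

violet

74000 Ω = 74 × 10^3.
The first band gives digit 7 of the significand, and 7 is violet.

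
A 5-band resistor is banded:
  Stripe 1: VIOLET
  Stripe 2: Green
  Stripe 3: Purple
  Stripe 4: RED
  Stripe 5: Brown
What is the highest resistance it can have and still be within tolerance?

76457 Ω

Violet → 7 (first significant figure)
Green → 5 (second significant figure)
Violet → 7 (third significant figure)
Red → ×10^2 multiplier
Brown → ±1% tolerance
757 × 100 = 75700 Ω
Highest = 75700 × (1 + 1/100) = 76457 Ω.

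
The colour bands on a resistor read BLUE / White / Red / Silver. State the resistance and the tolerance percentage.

Blue → 6 (first significant figure)
White → 9 (second significant figure)
Red → ×10^2 multiplier
Silver → ±10% tolerance
69 × 100 = 6900 Ω

6900 Ω ±10%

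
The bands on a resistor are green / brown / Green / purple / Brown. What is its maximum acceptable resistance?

5201500000 Ω

Green → 5 (first significant figure)
Brown → 1 (second significant figure)
Green → 5 (third significant figure)
Violet → ×10^7 multiplier
Brown → ±1% tolerance
515 × 10000000 = 5150000000 Ω
Maximum = 5150000000 × (1 + 1/100) = 5201500000 Ω.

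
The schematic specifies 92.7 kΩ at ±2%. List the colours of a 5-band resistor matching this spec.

92700 Ω = 927 × 10^2.
9 → white
2 → red
7 → violet
Multiplier 10^2 → red.
±2% tolerance → red.

white, red, violet, red, red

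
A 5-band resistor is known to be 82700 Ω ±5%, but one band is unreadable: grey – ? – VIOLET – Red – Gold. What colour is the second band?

red

82700 Ω = 827 × 10^2.
The second band gives digit 2 of the significand, and 2 is red.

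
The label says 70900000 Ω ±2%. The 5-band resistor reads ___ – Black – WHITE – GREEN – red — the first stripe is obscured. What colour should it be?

violet

70900000 Ω = 709 × 10^5.
The first band gives digit 7 of the significand, and 7 is violet.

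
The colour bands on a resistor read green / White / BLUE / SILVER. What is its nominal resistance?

59000000 Ω

Green → 5 (first significant figure)
White → 9 (second significant figure)
Blue → ×10^6 multiplier
59 × 1000000 = 59000000 Ω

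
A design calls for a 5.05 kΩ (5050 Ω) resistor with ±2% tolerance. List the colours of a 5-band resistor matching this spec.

5050 Ω = 505 × 10^1.
5 → green
0 → black
5 → green
Multiplier 10^1 → brown.
±2% tolerance → red.

green, black, green, brown, red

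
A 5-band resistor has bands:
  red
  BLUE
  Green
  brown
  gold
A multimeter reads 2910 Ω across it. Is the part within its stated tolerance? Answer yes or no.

Red → 2 (first significant figure)
Blue → 6 (second significant figure)
Green → 5 (third significant figure)
Brown → ×10 multiplier
Gold → ±5% tolerance
265 × 10 = 2650 Ω
Allowed range: 2517.5 Ω to 2782.5 Ω.
2910 Ω lies outside that range.

no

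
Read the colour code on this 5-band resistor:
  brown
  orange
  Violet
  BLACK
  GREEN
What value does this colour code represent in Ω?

Brown → 1 (first significant figure)
Orange → 3 (second significant figure)
Violet → 7 (third significant figure)
Black → ×1 multiplier
137 × 1 = 137 Ω

137 Ω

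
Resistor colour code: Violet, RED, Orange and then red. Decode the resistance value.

72000 Ω

Violet → 7 (first significant figure)
Red → 2 (second significant figure)
Orange → ×10^3 multiplier
72 × 1000 = 72000 Ω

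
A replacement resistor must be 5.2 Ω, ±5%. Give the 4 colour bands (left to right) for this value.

green, red, gold, gold

5.2 Ω = 52 × 10^-1.
5 → green
2 → red
Multiplier 10^-1 → gold.
±5% tolerance → gold.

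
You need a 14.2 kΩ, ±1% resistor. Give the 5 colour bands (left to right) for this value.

brown, yellow, red, red, brown

14200 Ω = 142 × 10^2.
1 → brown
4 → yellow
2 → red
Multiplier 10^2 → red.
±1% tolerance → brown.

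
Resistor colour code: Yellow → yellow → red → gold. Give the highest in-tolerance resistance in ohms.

4620 Ω

Yellow → 4 (first significant figure)
Yellow → 4 (second significant figure)
Red → ×10^2 multiplier
Gold → ±5% tolerance
44 × 100 = 4400 Ω
Highest = 4400 × (1 + 5/100) = 4620 Ω.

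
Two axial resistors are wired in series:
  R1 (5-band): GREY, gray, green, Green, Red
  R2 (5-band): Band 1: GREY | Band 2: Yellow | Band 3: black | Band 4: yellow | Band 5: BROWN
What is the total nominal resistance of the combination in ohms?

96900000 Ω

R1: grey, grey, green → 885; green ×10^5 → 88500000 Ω.
R2: grey, yellow, black → 840; yellow ×10^4 → 8400000 Ω.
Series: 88500000 + 8400000 = 96900000 Ω.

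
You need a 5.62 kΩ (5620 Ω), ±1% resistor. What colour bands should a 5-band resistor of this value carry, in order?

green, blue, red, brown, brown

5620 Ω = 562 × 10^1.
5 → green
6 → blue
2 → red
Multiplier 10^1 → brown.
±1% tolerance → brown.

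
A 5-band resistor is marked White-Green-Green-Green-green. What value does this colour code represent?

White → 9 (first significant figure)
Green → 5 (second significant figure)
Green → 5 (third significant figure)
Green → ×10^5 multiplier
955 × 100000 = 95500000 Ω

95500000 Ω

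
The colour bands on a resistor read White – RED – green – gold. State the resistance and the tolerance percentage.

9200000 Ω ±5%

White → 9 (first significant figure)
Red → 2 (second significant figure)
Green → ×10^5 multiplier
Gold → ±5% tolerance
92 × 100000 = 9200000 Ω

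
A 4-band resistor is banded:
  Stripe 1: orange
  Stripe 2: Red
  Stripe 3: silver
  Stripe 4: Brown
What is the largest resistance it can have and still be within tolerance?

Orange → 3 (first significant figure)
Red → 2 (second significant figure)
Silver → ×0.01 multiplier
Brown → ±1% tolerance
32 × 0.01 = 0.32 Ω
Largest = 0.32 × (1 + 1/100) = 0.3232 Ω.

0.3232 Ω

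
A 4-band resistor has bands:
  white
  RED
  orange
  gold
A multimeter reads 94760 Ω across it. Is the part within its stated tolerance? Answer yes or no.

White → 9 (first significant figure)
Red → 2 (second significant figure)
Orange → ×10^3 multiplier
Gold → ±5% tolerance
92 × 1000 = 92000 Ω
Allowed range: 87400 Ω to 96600 Ω.
94760 Ω lies inside that range.

yes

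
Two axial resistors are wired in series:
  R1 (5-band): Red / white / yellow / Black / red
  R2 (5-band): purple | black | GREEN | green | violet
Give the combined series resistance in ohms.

70500294 Ω

R1: red, white, yellow → 294; black ×1 → 294 Ω.
R2: violet, black, green → 705; green ×10^5 → 70500000 Ω.
Series: 294 + 70500000 = 70500294 Ω.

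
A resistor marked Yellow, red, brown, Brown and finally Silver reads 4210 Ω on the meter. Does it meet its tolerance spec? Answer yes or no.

Yellow → 4 (first significant figure)
Red → 2 (second significant figure)
Brown → 1 (third significant figure)
Brown → ×10 multiplier
Silver → ±10% tolerance
421 × 10 = 4210 Ω
Allowed range: 3789 Ω to 4631 Ω.
4210 Ω lies inside that range.

yes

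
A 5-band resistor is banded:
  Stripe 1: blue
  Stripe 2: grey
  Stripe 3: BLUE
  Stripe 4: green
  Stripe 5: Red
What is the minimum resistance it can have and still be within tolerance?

67228000 Ω

Blue → 6 (first significant figure)
Grey → 8 (second significant figure)
Blue → 6 (third significant figure)
Green → ×10^5 multiplier
Red → ±2% tolerance
686 × 100000 = 68600000 Ω
Minimum = 68600000 × (1 − 2/100) = 67228000 Ω.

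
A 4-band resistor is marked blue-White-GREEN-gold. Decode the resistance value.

Blue → 6 (first significant figure)
White → 9 (second significant figure)
Green → ×10^5 multiplier
69 × 100000 = 6900000 Ω

6900000 Ω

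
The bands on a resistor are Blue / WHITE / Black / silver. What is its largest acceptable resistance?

75.9 Ω

Blue → 6 (first significant figure)
White → 9 (second significant figure)
Black → ×1 multiplier
Silver → ±10% tolerance
69 × 1 = 69 Ω
Largest = 69 × (1 + 10/100) = 75.9 Ω.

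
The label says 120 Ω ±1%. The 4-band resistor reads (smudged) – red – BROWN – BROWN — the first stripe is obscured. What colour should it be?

brown

120 Ω = 12 × 10^1.
The first band gives digit 1 of the significand, and 1 is brown.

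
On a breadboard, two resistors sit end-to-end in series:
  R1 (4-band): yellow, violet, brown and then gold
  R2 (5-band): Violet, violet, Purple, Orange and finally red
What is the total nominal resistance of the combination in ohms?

777470 Ω

R1: yellow, violet → 47; brown ×10 → 470 Ω.
R2: violet, violet, violet → 777; orange ×10^3 → 777000 Ω.
Series: 470 + 777000 = 777470 Ω.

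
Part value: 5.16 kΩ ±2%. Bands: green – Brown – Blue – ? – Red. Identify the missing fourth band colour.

5160 Ω = 516 × 10^1.
The fourth band is the multiplier, 10^1, which is brown.

brown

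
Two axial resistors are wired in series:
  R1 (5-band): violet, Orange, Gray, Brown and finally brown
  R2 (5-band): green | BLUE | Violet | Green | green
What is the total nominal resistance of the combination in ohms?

R1: violet, orange, grey → 738; brown ×10 → 7380 Ω.
R2: green, blue, violet → 567; green ×10^5 → 56700000 Ω.
Series: 7380 + 56700000 = 56707380 Ω.

56707380 Ω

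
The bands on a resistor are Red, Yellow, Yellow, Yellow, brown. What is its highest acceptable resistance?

2464400 Ω

Red → 2 (first significant figure)
Yellow → 4 (second significant figure)
Yellow → 4 (third significant figure)
Yellow → ×10^4 multiplier
Brown → ±1% tolerance
244 × 10000 = 2440000 Ω
Highest = 2440000 × (1 + 1/100) = 2464400 Ω.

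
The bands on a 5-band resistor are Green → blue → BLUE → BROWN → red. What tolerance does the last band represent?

±2%

The last band, red, is the tolerance band.
Red corresponds to ±2%.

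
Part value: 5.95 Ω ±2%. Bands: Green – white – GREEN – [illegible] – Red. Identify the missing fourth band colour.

5.95 Ω = 595 × 10^-2.
The fourth band is the multiplier, 10^-2, which is silver.

silver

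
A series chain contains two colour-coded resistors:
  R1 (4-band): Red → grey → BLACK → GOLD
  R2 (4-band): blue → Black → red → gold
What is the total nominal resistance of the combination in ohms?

R1: red, grey → 28; black ×1 → 28 Ω.
R2: blue, black → 60; red ×10^2 → 6000 Ω.
Series: 28 + 6000 = 6028 Ω.

6028 Ω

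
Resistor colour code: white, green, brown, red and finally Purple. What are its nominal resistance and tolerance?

95100 Ω ±0.1%

White → 9 (first significant figure)
Green → 5 (second significant figure)
Brown → 1 (third significant figure)
Red → ×10^2 multiplier
Violet → ±0.1% tolerance
951 × 100 = 95100 Ω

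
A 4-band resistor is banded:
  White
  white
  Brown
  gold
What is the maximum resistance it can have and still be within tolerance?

1039.5 Ω

White → 9 (first significant figure)
White → 9 (second significant figure)
Brown → ×10 multiplier
Gold → ±5% tolerance
99 × 10 = 990 Ω
Maximum = 990 × (1 + 5/100) = 1039.5 Ω.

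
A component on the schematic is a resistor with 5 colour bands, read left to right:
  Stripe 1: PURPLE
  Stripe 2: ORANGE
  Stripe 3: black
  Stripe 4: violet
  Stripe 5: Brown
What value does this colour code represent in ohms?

Violet → 7 (first significant figure)
Orange → 3 (second significant figure)
Black → 0 (third significant figure)
Violet → ×10^7 multiplier
730 × 10000000 = 7300000000 Ω

7300000000 Ω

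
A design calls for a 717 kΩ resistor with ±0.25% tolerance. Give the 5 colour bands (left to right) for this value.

717000 Ω = 717 × 10^3.
7 → violet
1 → brown
7 → violet
Multiplier 10^3 → orange.
±0.25% tolerance → blue.

violet, brown, violet, orange, blue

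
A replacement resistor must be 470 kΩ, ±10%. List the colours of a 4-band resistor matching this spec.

470000 Ω = 47 × 10^4.
4 → yellow
7 → violet
Multiplier 10^4 → yellow.
±10% tolerance → silver.

yellow, violet, yellow, silver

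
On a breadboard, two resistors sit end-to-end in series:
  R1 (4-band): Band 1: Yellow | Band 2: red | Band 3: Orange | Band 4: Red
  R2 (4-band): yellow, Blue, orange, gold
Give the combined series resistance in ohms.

88000 Ω

R1: yellow, red → 42; orange ×10^3 → 42000 Ω.
R2: yellow, blue → 46; orange ×10^3 → 46000 Ω.
Series: 42000 + 46000 = 88000 Ω.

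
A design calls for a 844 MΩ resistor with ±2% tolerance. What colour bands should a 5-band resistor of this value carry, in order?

844000000 Ω = 844 × 10^6.
8 → grey
4 → yellow
4 → yellow
Multiplier 10^6 → blue.
±2% tolerance → red.

grey, yellow, yellow, blue, red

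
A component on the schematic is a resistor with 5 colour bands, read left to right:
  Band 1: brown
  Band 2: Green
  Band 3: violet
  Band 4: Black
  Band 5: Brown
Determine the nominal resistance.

Brown → 1 (first significant figure)
Green → 5 (second significant figure)
Violet → 7 (third significant figure)
Black → ×1 multiplier
157 × 1 = 157 Ω

157 Ω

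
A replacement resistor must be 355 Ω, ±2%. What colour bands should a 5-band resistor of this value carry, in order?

355 Ω = 355 × 10^0.
3 → orange
5 → green
5 → green
Multiplier 10^0 → black.
±2% tolerance → red.

orange, green, green, black, red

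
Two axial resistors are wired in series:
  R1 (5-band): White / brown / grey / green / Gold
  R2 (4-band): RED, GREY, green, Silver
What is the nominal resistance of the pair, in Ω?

94600000 Ω

R1: white, brown, grey → 918; green ×10^5 → 91800000 Ω.
R2: red, grey → 28; green ×10^5 → 2800000 Ω.
Series: 91800000 + 2800000 = 94600000 Ω.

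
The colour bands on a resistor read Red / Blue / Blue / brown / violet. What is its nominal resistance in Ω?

2660 Ω

Red → 2 (first significant figure)
Blue → 6 (second significant figure)
Blue → 6 (third significant figure)
Brown → ×10 multiplier
266 × 10 = 2660 Ω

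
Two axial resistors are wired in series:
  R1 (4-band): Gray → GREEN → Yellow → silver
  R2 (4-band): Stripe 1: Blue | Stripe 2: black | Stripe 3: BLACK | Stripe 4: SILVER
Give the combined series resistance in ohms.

R1: grey, green → 85; yellow ×10^4 → 850000 Ω.
R2: blue, black → 60; black ×1 → 60 Ω.
Series: 850000 + 60 = 850060 Ω.

850060 Ω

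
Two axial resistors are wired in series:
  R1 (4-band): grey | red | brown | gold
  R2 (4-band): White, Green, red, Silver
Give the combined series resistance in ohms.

R1: grey, red → 82; brown ×10 → 820 Ω.
R2: white, green → 95; red ×10^2 → 9500 Ω.
Series: 820 + 9500 = 10320 Ω.

10320 Ω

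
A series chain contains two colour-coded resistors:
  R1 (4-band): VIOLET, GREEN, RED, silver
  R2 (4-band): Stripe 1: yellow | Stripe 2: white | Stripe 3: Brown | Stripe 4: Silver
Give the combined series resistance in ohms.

7990 Ω

R1: violet, green → 75; red ×10^2 → 7500 Ω.
R2: yellow, white → 49; brown ×10 → 490 Ω.
Series: 7500 + 490 = 7990 Ω.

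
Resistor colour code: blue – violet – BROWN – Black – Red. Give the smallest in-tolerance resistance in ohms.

Blue → 6 (first significant figure)
Violet → 7 (second significant figure)
Brown → 1 (third significant figure)
Black → ×1 multiplier
Red → ±2% tolerance
671 × 1 = 671 Ω
Smallest = 671 × (1 − 2/100) = 657.58 Ω.

657.58 Ω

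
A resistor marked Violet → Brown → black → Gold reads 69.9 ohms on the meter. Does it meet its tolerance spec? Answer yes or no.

yes

Violet → 7 (first significant figure)
Brown → 1 (second significant figure)
Black → ×1 multiplier
Gold → ±5% tolerance
71 × 1 = 71 Ω
Allowed range: 67.45 Ω to 74.55 Ω.
69.9 ohms lies inside that range.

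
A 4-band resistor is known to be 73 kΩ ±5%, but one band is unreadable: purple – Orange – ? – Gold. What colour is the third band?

73000 Ω = 73 × 10^3.
The third band is the multiplier, 10^3, which is orange.

orange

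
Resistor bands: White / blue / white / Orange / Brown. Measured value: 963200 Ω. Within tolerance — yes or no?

yes

White → 9 (first significant figure)
Blue → 6 (second significant figure)
White → 9 (third significant figure)
Orange → ×10^3 multiplier
Brown → ±1% tolerance
969 × 1000 = 969000 Ω
Allowed range: 959310 Ω to 978690 Ω.
963200 Ω lies inside that range.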